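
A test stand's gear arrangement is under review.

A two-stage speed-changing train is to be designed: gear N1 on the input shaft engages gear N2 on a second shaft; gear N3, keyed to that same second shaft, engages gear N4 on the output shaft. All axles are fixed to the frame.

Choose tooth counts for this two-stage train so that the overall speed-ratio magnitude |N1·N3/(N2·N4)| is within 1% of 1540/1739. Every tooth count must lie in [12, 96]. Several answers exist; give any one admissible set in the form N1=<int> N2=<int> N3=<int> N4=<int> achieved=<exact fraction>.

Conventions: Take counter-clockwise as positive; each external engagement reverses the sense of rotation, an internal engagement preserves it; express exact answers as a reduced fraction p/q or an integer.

design class (target 1540/1739): fixed-axis compound train
target = 1540/1739 in lowest terms: an exact hit needs N1·N3 = k·1540 and N2·N4 = k·1739 for one integer k, every count in [12, 96]; additionally prefer no 1:1 stage (N1 ≠ N2, N3 ≠ N4)
k = 1: N1·N3 = 1540 = 20·77, N2·N4 = 1739 = 37·47
achieved = 20·77/(37·47) = 1540/1739; |achieved − target| = 0 ≤ 77/8695 ✓

N1=20 N2=37 N3=77 N4=47 achieved=1540/1739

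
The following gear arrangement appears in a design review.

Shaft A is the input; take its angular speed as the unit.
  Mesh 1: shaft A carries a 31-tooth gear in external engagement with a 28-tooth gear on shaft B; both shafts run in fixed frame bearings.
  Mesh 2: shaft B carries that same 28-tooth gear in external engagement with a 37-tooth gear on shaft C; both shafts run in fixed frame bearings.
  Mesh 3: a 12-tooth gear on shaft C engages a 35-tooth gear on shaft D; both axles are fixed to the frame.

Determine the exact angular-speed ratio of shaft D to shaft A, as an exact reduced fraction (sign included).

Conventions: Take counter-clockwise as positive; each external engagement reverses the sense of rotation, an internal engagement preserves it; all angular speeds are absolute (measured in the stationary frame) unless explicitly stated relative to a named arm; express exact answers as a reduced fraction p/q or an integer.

class = fixed-axis compound train [3 meshes; 3 ratios multiply, 3 sense flips]
mesh 1 [31T→28T]: running ratio 31/28, sense −
mesh 2 [28T→37T]: running ratio 31/37, sense +
mesh 3 [12T→35T]: running ratio 372/1295, sense −
ω_out/ω_in = -372/1295

-372/1295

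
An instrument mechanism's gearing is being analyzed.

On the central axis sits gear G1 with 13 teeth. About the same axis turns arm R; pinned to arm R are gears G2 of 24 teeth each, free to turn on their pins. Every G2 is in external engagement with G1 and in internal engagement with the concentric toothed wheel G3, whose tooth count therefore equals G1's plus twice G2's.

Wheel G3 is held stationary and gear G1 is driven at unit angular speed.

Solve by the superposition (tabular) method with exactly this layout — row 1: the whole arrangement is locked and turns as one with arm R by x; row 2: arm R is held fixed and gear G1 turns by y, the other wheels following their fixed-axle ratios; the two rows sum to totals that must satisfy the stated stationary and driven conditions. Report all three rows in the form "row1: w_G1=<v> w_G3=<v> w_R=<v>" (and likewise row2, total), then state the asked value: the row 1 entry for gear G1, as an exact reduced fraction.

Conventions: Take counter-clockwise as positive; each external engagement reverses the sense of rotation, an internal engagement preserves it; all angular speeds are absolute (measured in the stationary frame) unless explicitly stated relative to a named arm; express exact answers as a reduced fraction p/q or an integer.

planetary set (13T centre, 24T on arm, 61T internal) — Willis relation
superposition row 1 [locked train]: every member turns x
superposition row 2 [arm held]: sun y, ring −(13/61)·y, arm 0
boundary: total ω_ring = x − (13/61)·y = 0 and total ω_sun = x + y = 1  ⇒  y = 61/74, x = 13/74
row 2 ring = −(13/61)·61/74 = -13/74
totals (row 1 + row 2): sun 13/74 + 61/74 = 1, ring 13/74 + (-13/74) = 0, arm 13/74 + 0 = 13/74
asked cell (row1, sun) = 13/74

row1: w_G1=13/74 w_G3=13/74 w_R=13/74
row2: w_G1=61/74 w_G3=-13/74 w_R=0
total: w_G1=1 w_G3=0 w_R=13/74
asked value: 13/74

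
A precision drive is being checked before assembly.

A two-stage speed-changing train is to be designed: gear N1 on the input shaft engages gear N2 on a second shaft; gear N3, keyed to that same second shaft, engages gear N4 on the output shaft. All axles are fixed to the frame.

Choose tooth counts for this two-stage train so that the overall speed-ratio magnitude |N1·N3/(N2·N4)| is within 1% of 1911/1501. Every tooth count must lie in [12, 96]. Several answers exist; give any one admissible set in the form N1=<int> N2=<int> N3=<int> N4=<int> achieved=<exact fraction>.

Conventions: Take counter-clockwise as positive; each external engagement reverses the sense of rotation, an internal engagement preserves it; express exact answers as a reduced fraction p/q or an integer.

class = fixed-axis compound train [2-stage, 1911/1501 wanted]
target = 1911/1501 in lowest terms: an exact hit needs N1·N3 = k·1911 and N2·N4 = k·1501 for one integer k, every count in [12, 96]; additionally prefer no 1:1 stage (N1 ≠ N2, N3 ≠ N4)
k = 1: N1·N3 = 1911 = 21·91, N2·N4 = 1501 = 19·79
achieved = 21·91/(19·79) = 1911/1501; |achieved − target| = 0 ≤ 1911/150100 ✓

N1=21 N2=19 N3=91 N4=79 achieved=1911/1501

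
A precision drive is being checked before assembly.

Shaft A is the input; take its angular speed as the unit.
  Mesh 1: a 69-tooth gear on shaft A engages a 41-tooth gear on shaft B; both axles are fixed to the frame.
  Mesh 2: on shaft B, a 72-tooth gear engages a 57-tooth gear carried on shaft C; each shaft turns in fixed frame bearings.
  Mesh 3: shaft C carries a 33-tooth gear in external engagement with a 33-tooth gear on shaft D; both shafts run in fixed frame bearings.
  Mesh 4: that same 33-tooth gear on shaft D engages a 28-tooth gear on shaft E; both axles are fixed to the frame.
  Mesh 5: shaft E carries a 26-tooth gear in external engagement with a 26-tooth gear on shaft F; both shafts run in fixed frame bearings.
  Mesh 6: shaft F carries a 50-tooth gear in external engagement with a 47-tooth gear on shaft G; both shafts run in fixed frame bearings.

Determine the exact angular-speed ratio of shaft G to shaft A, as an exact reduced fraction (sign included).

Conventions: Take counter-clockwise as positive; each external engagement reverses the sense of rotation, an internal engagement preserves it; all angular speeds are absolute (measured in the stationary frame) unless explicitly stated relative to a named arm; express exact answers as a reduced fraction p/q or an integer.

683100/256291

class = fixed-axis compound train [6 meshes; 6 ratios multiply, 6 sense flips]
mesh 1 [69T→41T]: running ratio 69/41, sense −
mesh 2 [72T→57T]: running ratio 1656/779, sense +
mesh 3 [33T→33T]: running ratio 1656/779, sense −
mesh 4 [33T→28T]: running ratio 13662/5453, sense +
mesh 5 [26T→26T]: running ratio 13662/5453, sense −
mesh 6 [50T→47T]: running ratio 683100/256291, sense +
ω_out/ω_in = 683100/256291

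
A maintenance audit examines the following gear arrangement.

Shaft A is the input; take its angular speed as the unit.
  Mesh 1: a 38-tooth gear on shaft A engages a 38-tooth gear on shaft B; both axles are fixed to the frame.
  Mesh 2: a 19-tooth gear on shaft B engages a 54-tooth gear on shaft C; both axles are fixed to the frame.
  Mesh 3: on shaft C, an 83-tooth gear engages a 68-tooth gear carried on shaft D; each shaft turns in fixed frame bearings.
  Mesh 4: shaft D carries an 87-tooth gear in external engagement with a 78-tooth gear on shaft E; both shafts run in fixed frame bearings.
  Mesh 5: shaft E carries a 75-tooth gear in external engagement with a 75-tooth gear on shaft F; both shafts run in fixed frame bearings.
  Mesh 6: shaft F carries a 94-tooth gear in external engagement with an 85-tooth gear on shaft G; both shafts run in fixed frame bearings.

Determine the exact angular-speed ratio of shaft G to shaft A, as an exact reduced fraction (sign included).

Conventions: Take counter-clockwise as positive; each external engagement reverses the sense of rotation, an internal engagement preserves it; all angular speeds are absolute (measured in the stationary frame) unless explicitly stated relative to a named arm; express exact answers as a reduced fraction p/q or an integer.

2149451/4057560

class = fixed-axis compound train [6 meshes; 6 ratios multiply, 6 sense flips]
mesh 1 [38T→38T]: running ratio 1, sense −
mesh 2 [19T→54T]: running ratio 19/54, sense +
mesh 3 [83T→68T]: running ratio 1577/3672, sense −
mesh 4 [87T→78T]: running ratio 45733/95472, sense +
mesh 5 [75T→75T]: running ratio 45733/95472, sense −
mesh 6 [94T→85T]: running ratio 2149451/4057560, sense +
ω_out/ω_in = 2149451/4057560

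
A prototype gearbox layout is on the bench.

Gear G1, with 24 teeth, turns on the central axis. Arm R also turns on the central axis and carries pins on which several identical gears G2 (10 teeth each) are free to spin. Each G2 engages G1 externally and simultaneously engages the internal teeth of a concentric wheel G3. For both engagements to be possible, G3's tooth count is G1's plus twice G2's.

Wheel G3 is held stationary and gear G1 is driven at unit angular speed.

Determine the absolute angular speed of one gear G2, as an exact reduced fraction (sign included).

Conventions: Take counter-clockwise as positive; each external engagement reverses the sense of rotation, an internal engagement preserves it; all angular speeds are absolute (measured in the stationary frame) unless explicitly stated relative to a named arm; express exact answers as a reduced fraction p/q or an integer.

-6/5

topology: planetary set — G1 24T / G2 10T / G3 44T, arm = carrier (Willis)
ring teeth: 24 + 2·10 = 44
24(ω_sun−ω_arm) = −44(ω_ring−ω_arm),  ω_ring = 0, ω_sun = 1
24(1−ω_arm) = −44(0−ω_arm)  ⇒  68·ω_arm = 24  ⇒  ω_arm = 6/17
sun–planet mesh: 24·(1−6/17) = −10·(ω_p−ω_arm)  ⇒  ω_p−ω_arm = -132/85
ω_p = 6/17 − 132/85 = -6/5
exact speed ratio = -6/5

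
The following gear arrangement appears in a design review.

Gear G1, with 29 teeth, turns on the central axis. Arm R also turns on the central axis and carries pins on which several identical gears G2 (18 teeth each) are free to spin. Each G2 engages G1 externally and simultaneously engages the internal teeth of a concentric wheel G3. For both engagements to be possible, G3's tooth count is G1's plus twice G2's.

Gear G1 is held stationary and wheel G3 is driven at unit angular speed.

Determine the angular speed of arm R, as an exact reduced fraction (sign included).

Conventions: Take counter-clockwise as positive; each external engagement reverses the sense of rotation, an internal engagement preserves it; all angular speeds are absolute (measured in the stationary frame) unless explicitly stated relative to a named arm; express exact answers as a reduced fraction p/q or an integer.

planetary set (29T centre, 18T on arm, 65T internal) — Willis relation
ring teeth: 29 + 2·18 = 65
29(ω_sun−ω_arm) = −65(ω_ring−ω_arm),  ω_sun = 0, ω_ring = 1
29(0−ω_arm) = −65(1−ω_arm)  ⇒  94·ω_arm = 65  ⇒  ω_arm = 65/94
exact speed ratio = 65/94

65/94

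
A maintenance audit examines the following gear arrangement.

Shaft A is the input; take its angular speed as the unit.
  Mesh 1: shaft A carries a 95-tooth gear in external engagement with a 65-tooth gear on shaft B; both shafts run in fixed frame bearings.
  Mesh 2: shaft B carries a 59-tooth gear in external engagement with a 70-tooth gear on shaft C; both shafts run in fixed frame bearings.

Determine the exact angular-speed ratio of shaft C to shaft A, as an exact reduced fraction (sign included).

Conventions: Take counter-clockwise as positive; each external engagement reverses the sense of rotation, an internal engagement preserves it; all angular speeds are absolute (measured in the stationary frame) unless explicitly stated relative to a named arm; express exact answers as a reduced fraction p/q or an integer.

1121/910

class = fixed-axis compound train [2 meshes; 2 ratios multiply, 2 sense flips]
mesh 1 [95T→65T]: running ratio 19/13, sense −
mesh 2 [59T→70T]: running ratio 1121/910, sense +
ω_out/ω_in = 1121/910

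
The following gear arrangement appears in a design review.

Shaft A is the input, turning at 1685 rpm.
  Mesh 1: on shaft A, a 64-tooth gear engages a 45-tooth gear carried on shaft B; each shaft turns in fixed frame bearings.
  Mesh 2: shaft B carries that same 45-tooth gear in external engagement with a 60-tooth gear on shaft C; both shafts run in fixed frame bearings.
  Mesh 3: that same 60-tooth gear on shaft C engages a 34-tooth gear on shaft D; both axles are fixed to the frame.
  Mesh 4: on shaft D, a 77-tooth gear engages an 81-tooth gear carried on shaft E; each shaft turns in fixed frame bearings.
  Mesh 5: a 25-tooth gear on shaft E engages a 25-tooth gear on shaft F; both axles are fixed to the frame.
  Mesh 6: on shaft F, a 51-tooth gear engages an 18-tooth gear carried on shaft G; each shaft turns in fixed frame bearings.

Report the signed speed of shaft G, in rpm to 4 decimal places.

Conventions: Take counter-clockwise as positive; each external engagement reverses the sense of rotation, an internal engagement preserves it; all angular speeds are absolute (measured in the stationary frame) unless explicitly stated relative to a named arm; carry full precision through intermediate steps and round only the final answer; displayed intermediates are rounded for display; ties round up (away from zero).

+8542.8807 rpm

class = fixed-axis compound train [6 meshes; 6 ratios multiply, 6 sense flips]
mesh 1 [64T→45T]: ω = 1685.0000×64/45 = 2396.4444 rpm, sense flips to −
mesh 2 [45T→60T]: ω = 2396.4444×45/60 = 1797.3333 rpm, sense flips to +
mesh 3 [60T→34T]: ω = 1797.3333×60/34 = 3171.7647 rpm, sense flips to −
mesh 4 [77T→81T]: ω = 3171.7647×77/81 = 3015.1344 rpm, sense flips to +
mesh 5 [25T→25T]: ω = 3015.1344×25/25 = 3015.1344 rpm, sense flips to −
mesh 6 [51T→18T]: ω = 3015.1344×51/18 = 8542.8807 rpm, sense flips to +
signed output speed = +8542.8807 rpm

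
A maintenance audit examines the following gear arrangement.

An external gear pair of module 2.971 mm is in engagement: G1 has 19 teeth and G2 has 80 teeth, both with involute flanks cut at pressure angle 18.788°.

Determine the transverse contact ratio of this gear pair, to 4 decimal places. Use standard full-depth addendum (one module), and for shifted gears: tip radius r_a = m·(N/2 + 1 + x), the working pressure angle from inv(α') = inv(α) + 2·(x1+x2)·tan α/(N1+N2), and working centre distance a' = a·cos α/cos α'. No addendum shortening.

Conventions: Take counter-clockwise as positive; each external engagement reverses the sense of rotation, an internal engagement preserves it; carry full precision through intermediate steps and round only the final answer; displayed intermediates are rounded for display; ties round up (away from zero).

1.7455

class = single-mesh tooth geometry [involute pair 19T × 80T, m = 2.971]
base radii: r_b1 = 26.720606, r_b2 = 112.507817
tip radii: r_a1 = 31.195500, r_a2 = 121.811000
no profile shift: α' = α, a' = a
action lengths: √(r_a1²−r_b1²) = 16.098708, √(r_a2²−r_b2²) = 46.689516
base pitch p_b = π·m·cos α = 8.836343
CR = (16.098708 + 46.689516 − 147.064500·sin 18.78800°)/8.836343 = 1.745466
contact ratio ≈ 1.7455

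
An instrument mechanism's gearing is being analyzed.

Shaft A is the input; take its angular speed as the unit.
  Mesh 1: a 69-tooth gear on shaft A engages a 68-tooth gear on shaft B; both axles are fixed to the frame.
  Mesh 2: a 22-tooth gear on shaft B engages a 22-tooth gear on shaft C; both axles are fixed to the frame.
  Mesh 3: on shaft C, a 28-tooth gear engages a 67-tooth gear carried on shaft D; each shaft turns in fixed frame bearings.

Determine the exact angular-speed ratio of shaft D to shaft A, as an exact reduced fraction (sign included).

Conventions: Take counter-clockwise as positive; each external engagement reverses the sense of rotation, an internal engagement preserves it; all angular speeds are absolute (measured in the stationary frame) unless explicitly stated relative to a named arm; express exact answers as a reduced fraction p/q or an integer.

class = fixed-axis compound train [3 meshes; 3 ratios multiply, 3 sense flips]
mesh 1 [69T→68T]: running ratio 69/68, sense −
mesh 2 [22T→22T]: running ratio 69/68, sense +
mesh 3 [28T→67T]: running ratio 483/1139, sense −
ω_out/ω_in = -483/1139

-483/1139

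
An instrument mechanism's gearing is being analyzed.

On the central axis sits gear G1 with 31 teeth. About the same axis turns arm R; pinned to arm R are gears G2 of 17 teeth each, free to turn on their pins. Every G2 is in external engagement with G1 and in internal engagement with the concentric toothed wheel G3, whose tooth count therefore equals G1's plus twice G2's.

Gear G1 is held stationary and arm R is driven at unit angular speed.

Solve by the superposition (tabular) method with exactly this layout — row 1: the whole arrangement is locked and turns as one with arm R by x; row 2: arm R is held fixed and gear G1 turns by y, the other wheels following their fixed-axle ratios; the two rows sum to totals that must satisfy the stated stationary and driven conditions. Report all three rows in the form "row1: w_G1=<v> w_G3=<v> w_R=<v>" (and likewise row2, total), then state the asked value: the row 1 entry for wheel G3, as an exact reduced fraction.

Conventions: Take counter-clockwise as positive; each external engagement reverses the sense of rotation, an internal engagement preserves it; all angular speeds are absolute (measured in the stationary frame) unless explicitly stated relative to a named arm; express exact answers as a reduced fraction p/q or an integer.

planetary set (31T centre, 17T on arm, 65T internal) — Willis relation
row 1 (train locked, turned with arm): all members turn x
row 2: sun turns y, ring = −(31/65)·y, arm 0
boundary: total ω_sun = x + y = 0 and total ω_arm = x = 1  ⇒  y = -1, x = 1
row 2 ring = −(31/65)·(-1) = 31/65
totals (row 1 + row 2): sun 1 + (-1) = 0, ring 1 + 31/65 = 96/65, arm 1 + 0 = 1
asked cell (row1, ring) = 1

row1: w_G1=1 w_G3=1 w_R=1
row2: w_G1=-1 w_G3=31/65 w_R=0
total: w_G1=0 w_G3=96/65 w_R=1
asked value: 1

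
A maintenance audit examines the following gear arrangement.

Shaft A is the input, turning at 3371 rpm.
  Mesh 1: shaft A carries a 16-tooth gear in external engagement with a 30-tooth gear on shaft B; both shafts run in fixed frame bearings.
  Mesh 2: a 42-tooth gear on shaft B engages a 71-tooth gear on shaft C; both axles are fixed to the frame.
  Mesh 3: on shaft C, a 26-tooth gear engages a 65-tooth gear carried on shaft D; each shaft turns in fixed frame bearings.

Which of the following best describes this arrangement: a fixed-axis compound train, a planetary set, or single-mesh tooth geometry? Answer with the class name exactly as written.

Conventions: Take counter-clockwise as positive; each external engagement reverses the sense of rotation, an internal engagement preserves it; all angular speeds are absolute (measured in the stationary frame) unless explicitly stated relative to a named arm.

fixed-axis compound train

topology: fixed-axis compound train — 3 meshes, A→D
classification: fixed-axis compound train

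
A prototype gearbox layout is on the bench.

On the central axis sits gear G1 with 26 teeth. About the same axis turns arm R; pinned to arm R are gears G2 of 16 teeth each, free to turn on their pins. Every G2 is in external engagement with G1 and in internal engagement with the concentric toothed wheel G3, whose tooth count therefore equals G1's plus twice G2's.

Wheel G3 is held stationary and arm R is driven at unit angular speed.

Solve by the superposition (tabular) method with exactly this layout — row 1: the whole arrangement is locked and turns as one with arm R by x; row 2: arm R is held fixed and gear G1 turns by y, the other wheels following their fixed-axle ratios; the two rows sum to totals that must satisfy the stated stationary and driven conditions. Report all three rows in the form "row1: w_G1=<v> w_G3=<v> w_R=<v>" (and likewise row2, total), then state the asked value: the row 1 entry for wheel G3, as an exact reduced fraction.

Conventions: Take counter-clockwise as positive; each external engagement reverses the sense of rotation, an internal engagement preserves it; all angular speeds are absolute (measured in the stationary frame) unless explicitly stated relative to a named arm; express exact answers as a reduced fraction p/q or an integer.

row1: w_G1=1 w_G3=1 w_R=1
row2: w_G1=29/13 w_G3=-1 w_R=0
total: w_G1=42/13 w_G3=0 w_R=1
asked value: 1

recognized (axles ride arm R): planetary set, 26/16/58 teeth
row 1: whole set turns with the arm by x
superposition row 2 [arm held]: sun y, ring −(26/58)·y, arm 0
boundary: total ω_ring = x − (26/58)·y = 0 and total ω_arm = x = 1  ⇒  y = 29/13, x = 1
row 2 ring = −(26/58)·29/13 = -1
totals (row 1 + row 2): sun 1 + 29/13 = 42/13, ring 1 + (-1) = 0, arm 1 + 0 = 1
asked cell (row1, ring) = 1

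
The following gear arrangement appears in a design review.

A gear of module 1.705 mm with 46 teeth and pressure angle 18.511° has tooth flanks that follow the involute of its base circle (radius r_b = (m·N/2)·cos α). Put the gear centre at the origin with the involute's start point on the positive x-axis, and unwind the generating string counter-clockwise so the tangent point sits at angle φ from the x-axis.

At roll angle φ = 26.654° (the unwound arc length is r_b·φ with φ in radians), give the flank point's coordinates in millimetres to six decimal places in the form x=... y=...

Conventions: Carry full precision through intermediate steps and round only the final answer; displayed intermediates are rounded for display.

single-mesh involute tooth geometry (46T wheel at module 1.705)
pitch radius r_p = m·N/2 = 1.705·46/2 = 39.215000
base radius r_b = r_p·cos α = 39.215000·cos 18.511° = 37.186123
roll angle φ = 26.654° = 0.46520006 rad
x = r_b·(cos φ + φ·sin φ) = 40.994775
y = r_b·(sin φ − φ·cos φ) = 1.221100

x=40.994775 y=1.221100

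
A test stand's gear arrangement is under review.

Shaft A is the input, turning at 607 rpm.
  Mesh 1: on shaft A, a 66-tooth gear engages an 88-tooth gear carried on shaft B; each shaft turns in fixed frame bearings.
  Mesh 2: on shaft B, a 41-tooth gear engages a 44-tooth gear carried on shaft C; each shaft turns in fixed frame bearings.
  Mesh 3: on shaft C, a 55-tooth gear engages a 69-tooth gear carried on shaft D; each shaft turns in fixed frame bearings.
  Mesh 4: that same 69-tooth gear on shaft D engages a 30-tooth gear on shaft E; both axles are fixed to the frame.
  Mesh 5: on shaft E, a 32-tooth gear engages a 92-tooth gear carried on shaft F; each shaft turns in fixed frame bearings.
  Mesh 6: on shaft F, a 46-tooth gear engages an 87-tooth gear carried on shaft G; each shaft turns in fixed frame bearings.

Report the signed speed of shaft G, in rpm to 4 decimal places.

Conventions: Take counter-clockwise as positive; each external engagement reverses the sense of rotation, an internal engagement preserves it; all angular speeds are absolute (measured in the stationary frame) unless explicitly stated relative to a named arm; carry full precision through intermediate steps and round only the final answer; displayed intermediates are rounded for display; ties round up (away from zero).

+143.0287 rpm

recognized (7 fixed axles, 6 meshes): fixed-axis compound train
mesh 1 [66T→88T]: ω = 607.0000×66/88 = 455.2500 rpm, sense flips to −
mesh 2 [41T→44T]: ω = 455.2500×41/44 = 424.2102 rpm, sense flips to +
mesh 3 [55T→69T]: ω = 424.2102×55/69 = 338.1386 rpm, sense flips to −
mesh 4 [69T→30T]: ω = 338.1386×69/30 = 777.7188 rpm, sense flips to +
mesh 5 [32T→92T]: ω = 777.7188×32/92 = 270.5109 rpm, sense flips to −
mesh 6 [46T→87T]: ω = 270.5109×46/87 = 143.0287 rpm, sense flips to +
signed output speed = +143.0287 rpm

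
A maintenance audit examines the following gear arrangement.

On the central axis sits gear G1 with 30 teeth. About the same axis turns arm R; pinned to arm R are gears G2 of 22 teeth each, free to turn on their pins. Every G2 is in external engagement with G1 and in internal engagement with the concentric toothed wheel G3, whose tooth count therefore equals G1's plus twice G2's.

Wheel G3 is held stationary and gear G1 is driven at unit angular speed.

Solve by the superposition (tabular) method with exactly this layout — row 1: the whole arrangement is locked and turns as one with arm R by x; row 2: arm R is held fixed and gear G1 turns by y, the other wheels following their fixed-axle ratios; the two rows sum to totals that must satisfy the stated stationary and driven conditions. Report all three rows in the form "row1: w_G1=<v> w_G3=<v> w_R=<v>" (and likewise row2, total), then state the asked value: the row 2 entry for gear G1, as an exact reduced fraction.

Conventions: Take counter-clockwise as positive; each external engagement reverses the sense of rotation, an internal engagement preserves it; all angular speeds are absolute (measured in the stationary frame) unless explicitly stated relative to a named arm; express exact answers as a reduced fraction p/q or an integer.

planetary set (30T centre, 22T on arm, 74T internal) — Willis relation
row 1 — lock + rotate with arm: ω_sun = ω_ring = ω_arm = x
superposition row 2 [arm held]: sun y, ring −(30/74)·y, arm 0
boundary: total ω_ring = x − (30/74)·y = 0 and total ω_sun = x + y = 1  ⇒  y = 37/52, x = 15/52
row 2 ring = −(30/74)·37/52 = -15/52
totals (row 1 + row 2): sun 15/52 + 37/52 = 1, ring 15/52 + (-15/52) = 0, arm 15/52 + 0 = 15/52
asked cell (row2, sun) = 37/52

row1: w_G1=15/52 w_G3=15/52 w_R=15/52
row2: w_G1=37/52 w_G3=-15/52 w_R=0
total: w_G1=1 w_G3=0 w_R=15/52
asked value: 37/52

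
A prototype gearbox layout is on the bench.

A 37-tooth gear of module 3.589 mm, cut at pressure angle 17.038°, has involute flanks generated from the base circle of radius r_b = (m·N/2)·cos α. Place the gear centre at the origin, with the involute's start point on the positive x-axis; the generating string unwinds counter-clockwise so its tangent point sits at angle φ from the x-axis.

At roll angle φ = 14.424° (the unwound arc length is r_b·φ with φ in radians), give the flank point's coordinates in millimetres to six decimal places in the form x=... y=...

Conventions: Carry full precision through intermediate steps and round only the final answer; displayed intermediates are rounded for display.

x=65.462276 y=0.335480

topology: single-mesh involute geometry — m = 3.589, N = 37
pitch radius r_p = m·N/2 = 3.589·37/2 = 66.396500
base radius r_b = r_p·cos α = 66.396500·cos 17.038° = 63.482400
roll angle φ = 14.424° = 0.25174629 rad
x = r_b·(cos φ + φ·sin φ) = 65.462276
y = r_b·(sin φ − φ·cos φ) = 0.335480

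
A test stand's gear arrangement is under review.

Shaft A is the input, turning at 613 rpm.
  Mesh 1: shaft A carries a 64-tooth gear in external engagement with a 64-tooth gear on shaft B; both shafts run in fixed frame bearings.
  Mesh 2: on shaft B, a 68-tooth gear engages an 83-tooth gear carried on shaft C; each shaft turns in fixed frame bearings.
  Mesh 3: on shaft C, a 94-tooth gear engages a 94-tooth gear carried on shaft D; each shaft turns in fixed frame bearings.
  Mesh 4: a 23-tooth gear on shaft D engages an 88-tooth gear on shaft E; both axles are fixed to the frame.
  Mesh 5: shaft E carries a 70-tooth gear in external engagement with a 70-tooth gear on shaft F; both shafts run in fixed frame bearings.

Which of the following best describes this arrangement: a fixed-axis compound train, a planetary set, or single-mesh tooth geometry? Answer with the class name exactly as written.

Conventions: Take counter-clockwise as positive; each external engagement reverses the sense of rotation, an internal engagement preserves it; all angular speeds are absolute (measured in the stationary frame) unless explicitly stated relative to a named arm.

fixed-axis compound train

5-mesh fixed-axis compound train (all bearings frame-fixed)
classification: fixed-axis compound train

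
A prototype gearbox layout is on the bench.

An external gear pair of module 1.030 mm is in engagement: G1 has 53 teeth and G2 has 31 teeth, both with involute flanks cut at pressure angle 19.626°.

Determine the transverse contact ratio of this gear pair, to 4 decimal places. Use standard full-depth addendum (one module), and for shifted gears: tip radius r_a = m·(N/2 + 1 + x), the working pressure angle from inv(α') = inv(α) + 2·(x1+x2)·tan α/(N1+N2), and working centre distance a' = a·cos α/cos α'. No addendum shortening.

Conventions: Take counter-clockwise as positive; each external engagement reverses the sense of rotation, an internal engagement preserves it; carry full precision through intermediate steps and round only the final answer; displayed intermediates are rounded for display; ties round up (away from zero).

1.7314

topology: single-mesh involute geometry — m = 1.030, 53T/31T pair
base radii: r_b1 = 25.709301, r_b2 = 15.037515
tip radii: r_a1 = 28.325000, r_a2 = 16.995000
no profile shift: α' = α, a' = a
action lengths: √(r_a1²−r_b1²) = 11.888544, √(r_a2²−r_b2²) = 7.918532
base pitch p_b = π·m·cos α = 3.047855
CR = (11.888544 + 7.918532 − 43.260000·sin 19.62600°)/3.047855 = 1.731365
contact ratio ≈ 1.7314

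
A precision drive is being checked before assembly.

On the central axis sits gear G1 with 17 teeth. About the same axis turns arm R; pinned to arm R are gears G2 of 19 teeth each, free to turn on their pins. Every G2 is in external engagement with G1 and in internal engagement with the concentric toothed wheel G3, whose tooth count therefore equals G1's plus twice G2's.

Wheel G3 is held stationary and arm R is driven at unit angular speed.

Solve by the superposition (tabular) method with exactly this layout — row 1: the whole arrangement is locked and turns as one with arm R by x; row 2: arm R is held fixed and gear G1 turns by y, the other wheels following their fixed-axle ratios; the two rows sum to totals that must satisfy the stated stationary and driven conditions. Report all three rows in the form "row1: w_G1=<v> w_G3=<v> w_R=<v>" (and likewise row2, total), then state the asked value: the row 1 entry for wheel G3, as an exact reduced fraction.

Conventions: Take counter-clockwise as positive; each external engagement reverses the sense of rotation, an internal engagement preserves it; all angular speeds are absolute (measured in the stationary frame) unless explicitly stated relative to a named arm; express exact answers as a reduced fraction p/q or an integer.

class = planetary set [G3 = 17+2·19 = 55; Willis about the carrier]
row 1 — lock + rotate with arm: ω_sun = ω_ring = ω_arm = x
row 2 (arm held, sun turns y): ω_ring = −(17/55)·y, ω_arm = 0
boundary: total ω_ring = x − (17/55)·y = 0 and total ω_arm = x = 1  ⇒  y = 55/17, x = 1
row 2 ring = −(17/55)·55/17 = -1
totals (row 1 + row 2): sun 1 + 55/17 = 72/17, ring 1 + (-1) = 0, arm 1 + 0 = 1
asked cell (row1, ring) = 1

row1: w_G1=1 w_G3=1 w_R=1
row2: w_G1=55/17 w_G3=-1 w_R=0
total: w_G1=72/17 w_G3=0 w_R=1
asked value: 1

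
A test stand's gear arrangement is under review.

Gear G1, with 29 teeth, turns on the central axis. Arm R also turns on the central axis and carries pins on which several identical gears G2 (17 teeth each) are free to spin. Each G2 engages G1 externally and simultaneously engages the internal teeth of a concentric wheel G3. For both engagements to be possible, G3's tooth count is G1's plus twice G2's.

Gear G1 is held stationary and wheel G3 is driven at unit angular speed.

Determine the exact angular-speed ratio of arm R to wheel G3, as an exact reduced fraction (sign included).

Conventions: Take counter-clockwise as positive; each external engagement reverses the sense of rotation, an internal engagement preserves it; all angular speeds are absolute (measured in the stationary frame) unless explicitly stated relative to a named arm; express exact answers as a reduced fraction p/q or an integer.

63/92

recognized (axles ride arm R): planetary set, 29/17/63 teeth
ring teeth: 29 + 2·17 = 63
29(ω_sun−ω_arm) = −63(ω_ring−ω_arm),  ω_sun = 0, ω_ring = 1
29(0−ω_arm) = −63(1−ω_arm)  ⇒  92·ω_arm = 63  ⇒  ω_arm = 63/92
ω_out/ω_in = 63/92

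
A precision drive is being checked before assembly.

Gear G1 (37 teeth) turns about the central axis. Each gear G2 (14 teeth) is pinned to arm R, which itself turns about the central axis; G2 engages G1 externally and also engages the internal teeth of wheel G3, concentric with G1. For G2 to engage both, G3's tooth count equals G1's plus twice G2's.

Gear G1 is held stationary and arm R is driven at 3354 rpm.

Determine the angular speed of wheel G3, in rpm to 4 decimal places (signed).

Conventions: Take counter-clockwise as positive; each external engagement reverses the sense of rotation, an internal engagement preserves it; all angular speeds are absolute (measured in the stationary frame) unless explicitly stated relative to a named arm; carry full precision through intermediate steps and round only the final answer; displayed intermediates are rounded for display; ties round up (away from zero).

class = planetary set [G3 = 37+2·14 = 65; Willis about the carrier]
normalise by the input: solve with ω_arm = 1, then scale by 3354 rpm
ring teeth: 37 + 2·14 = 65
37(ω_sun−ω_arm) = −65(ω_ring−ω_arm),  ω_sun = 0, ω_arm = 1
ω_ring = 1 − (37/65)(0−1) = 102/65
scale: ω_ring = 102/65 × 3354 rpm = +5263.2000 rpm

+5263.2000 rpm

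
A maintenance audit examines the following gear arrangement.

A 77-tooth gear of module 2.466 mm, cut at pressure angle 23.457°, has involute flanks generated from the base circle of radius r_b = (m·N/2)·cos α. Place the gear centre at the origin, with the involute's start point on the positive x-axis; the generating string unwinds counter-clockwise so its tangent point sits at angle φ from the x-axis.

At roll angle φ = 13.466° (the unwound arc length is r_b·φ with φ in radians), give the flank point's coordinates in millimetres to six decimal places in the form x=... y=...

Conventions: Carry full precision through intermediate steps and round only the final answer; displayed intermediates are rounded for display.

x=89.467315 y=0.374817

topology: single-mesh involute geometry — m = 2.466, N = 77
pitch radius r_p = m·N/2 = 2.466·77/2 = 94.941000
base radius r_b = r_p·cos α = 94.941000·cos 23.457° = 87.094988
roll angle φ = 13.466° = 0.23502604 rad
x = r_b·(cos φ + φ·sin φ) = 89.467315
y = r_b·(sin φ − φ·cos φ) = 0.374817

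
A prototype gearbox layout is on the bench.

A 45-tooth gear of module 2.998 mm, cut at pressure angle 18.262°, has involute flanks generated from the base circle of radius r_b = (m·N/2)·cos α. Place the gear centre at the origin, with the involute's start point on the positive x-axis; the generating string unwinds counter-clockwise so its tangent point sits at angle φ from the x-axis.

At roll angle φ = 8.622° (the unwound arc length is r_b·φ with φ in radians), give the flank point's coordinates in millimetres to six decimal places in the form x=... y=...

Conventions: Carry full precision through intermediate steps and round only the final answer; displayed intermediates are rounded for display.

x=64.778717 y=0.072597

single-mesh involute tooth geometry (45T wheel at module 2.998)
pitch radius r_p = m·N/2 = 2.998·45/2 = 67.455000
base radius r_b = r_p·cos α = 67.455000·cos 18.262° = 64.057529
roll angle φ = 8.622° = 0.15048229 rad
x = r_b·(cos φ + φ·sin φ) = 64.778717
y = r_b·(sin φ − φ·cos φ) = 0.072597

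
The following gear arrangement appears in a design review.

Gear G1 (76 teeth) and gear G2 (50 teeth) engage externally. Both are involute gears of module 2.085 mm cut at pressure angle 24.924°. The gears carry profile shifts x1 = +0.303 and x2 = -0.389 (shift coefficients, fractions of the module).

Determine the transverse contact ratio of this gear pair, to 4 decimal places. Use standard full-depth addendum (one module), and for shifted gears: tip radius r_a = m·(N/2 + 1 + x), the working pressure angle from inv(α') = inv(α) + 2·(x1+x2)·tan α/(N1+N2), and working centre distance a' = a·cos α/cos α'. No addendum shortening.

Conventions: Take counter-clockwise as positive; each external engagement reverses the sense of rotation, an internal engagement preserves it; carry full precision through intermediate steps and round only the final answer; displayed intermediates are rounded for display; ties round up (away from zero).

class = single-mesh tooth geometry [involute pair 76T × 50T, m = 2.085]
base radii: r_b1 = 71.851118, r_b2 = 47.270472
tip radii: r_a1 = 81.946755, r_a2 = 53.398935
inv(α') = inv(24.924°) + 2·(+0.303-0.389)·tan α/(76+50) = 0.02905357  ⇒  α' = 24.75438°
a' = a·cos α / cos α' = 131.3550·cos 24.924°/cos 24.75438° = 131.175118
action lengths: √(r_a1²−r_b1²) = 39.404156, √(r_a2²−r_b2²) = 24.838452
base pitch p_b = π·m·cos α = 5.940183
CR = (39.404156 + 24.838452 − 131.175118·sin 24.75438°)/5.940183 = 1.568262
contact ratio ≈ 1.5683

1.5683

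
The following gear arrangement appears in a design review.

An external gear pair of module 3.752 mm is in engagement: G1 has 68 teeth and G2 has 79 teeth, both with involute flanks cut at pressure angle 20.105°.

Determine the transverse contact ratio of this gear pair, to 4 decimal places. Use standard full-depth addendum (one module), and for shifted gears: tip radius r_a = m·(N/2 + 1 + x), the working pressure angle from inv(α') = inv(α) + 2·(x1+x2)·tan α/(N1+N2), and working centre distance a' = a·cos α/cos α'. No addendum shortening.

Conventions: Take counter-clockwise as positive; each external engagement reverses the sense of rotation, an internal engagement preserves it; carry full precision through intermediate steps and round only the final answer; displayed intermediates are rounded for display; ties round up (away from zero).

1.8075

recognized (one external pair, fixed centres): single-mesh tooth geometry, m = 3.752, N1 = 68, N2 = 79
base radii: r_b1 = 119.794549, r_b2 = 139.173079
tip radii: r_a1 = 131.320000, r_a2 = 151.956000
no profile shift: α' = α, a' = a
action lengths: √(r_a1²−r_b1²) = 53.797847, √(r_a2²−r_b2²) = 61.003934
base pitch p_b = π·m·cos α = 11.068990
CR = (53.797847 + 61.003934 − 275.772000·sin 20.10500°)/11.068990 = 1.807523
contact ratio ≈ 1.8075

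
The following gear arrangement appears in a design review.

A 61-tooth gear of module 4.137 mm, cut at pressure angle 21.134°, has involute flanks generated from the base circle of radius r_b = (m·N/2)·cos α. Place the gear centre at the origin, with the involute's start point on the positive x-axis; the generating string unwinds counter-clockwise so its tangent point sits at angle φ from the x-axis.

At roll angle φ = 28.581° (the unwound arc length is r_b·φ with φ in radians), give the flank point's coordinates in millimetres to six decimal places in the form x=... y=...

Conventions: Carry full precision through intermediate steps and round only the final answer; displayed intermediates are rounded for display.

class = single-mesh tooth geometry [base-circle involute, m = 4.137, 61T]
pitch radius r_p = m·N/2 = 4.137·61/2 = 126.178500
base radius r_b = r_p·cos α = 126.178500·cos 21.134° = 117.691702
roll angle φ = 28.581° = 0.49883255 rad
x = r_b·(cos φ + φ·sin φ) = 131.436151
y = r_b·(sin φ − φ·cos φ) = 4.749452

x=131.436151 y=4.749452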